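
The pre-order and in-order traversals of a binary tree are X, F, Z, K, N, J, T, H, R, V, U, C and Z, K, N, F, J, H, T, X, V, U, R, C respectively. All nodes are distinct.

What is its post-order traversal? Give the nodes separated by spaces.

N K Z H T J F U V C R X

The first element of pre-order is the root; it splits in-order into left and right subtrees.
Root X: left subtree has 7 nodes {Z, K, N, F, J, H, T}, right has 4 {V, U, R, C}.
  Root F: left subtree has 3 nodes {Z, K, N}, right has 3 {J, H, T}.
    Root Z: left subtree has 0 nodes { }, right has 2 {K, N}.
      Root K: left subtree has 0 nodes { }, right has 1 {N}.
    Root J: left subtree has 0 nodes { }, right has 2 {H, T}.
      Root T: left subtree has 1 node {H}, right has 0 { }.
  Root R: left subtree has 2 nodes {V, U}, right has 1 {C}.
    Root V: left subtree has 0 nodes { }, right has 1 {U}.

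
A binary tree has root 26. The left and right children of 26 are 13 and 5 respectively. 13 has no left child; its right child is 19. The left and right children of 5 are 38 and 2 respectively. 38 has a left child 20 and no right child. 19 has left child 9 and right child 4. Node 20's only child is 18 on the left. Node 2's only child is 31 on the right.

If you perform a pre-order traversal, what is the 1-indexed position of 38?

Pre-order visits the node, then its left subtree, then its right subtree.
Visit 26.
At 26: go left to 13.
  Visit 13.
  At 13: no left child.
  At 13: go right to 19.
    Visit 19.
    At 19: go left to 9.
      9 is a leaf — visit 9.
    At 19: go right to 4.
      4 is a leaf — visit 4.
At 26: go right to 5.
  Visit 5.
  At 5: go left to 38.
    Visit 38.
    At 38: go left to 20.
      Visit 20.
      At 20: go left to 18.
        18 is a leaf — visit 18.
      At 20: no right child.
    At 38: no right child.
  At 5: go right to 2.
    Visit 2.
    At 2: no left child.
    At 2: go right to 31.
      31 is a leaf — visit 31.
Full pre-order sequence: 26, 13, 19, 9, 4, 5, 38, 20, 18, 2, 31.

7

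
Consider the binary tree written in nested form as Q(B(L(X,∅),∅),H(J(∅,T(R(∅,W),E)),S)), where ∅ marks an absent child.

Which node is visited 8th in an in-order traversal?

In-order visits the left subtree, then the node, then the right subtree.
At Q: go left to B.
  At B: go left to L.
    At L: go left to X.
      X is a leaf — visit X.
    Visit L.
    At L: no right child.
  Visit B.
  At B: no right child.
Visit Q.
At Q: go right to H.
  At H: go left to J.
    At J: no left child.
    Visit J.
    At J: go right to T.
      At T: go left to R.
        At R: no left child.
        Visit R.
        At R: go right to W.
          W is a leaf — visit W.
      Visit T.
      At T: go right to E.
        E is a leaf — visit E.
  Visit H.
  At H: go right to S.
    S is a leaf — visit S.
Full in-order sequence: X, L, B, Q, J, R, W, T, E, H, S.

T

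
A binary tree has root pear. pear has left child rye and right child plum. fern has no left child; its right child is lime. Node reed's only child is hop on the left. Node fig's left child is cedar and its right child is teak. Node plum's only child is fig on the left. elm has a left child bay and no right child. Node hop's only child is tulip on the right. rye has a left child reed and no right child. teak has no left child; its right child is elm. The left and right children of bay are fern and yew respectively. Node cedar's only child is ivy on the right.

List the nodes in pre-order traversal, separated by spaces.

Pre-order visits the node, then its left subtree, then its right subtree.
Visit pear.
At pear: go left to rye.
  Visit rye.
  At rye: go left to reed.
    Visit reed.
    At reed: go left to hop.
      Visit hop.
      At hop: no left child.
      At hop: go right to tulip.
        tulip is a leaf — visit tulip.
    At reed: no right child.
  At rye: no right child.
At pear: go right to plum.
  Visit plum.
  At plum: go left to fig.
    Visit fig.
    At fig: go left to cedar.
      Visit cedar.
      At cedar: no left child.
      At cedar: go right to ivy.
        ivy is a leaf — visit ivy.
    At fig: go right to teak.
      Visit teak.
      At teak: no left child.
      At teak: go right to elm.
        Visit elm.
        At elm: go left to bay.
          Visit bay.
          At bay: go left to fern.
            Visit fern.
            At fern: no left child.
            At fern: go right to lime.
              lime is a leaf — visit lime.
          At bay: go right to yew.
            yew is a leaf — visit yew.
        At elm: no right child.
  At plum: no right child.

pear rye reed hop tulip plum fig cedar ivy teak elm bay fern lime yew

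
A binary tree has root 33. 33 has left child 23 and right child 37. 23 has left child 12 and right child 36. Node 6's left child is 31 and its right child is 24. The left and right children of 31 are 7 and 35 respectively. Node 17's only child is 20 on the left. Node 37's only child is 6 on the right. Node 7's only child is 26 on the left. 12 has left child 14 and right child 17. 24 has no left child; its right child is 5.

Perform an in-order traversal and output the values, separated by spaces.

In-order visits the left subtree, then the node, then the right subtree.
At 33: go left to 23.
  At 23: go left to 12.
    At 12: go left to 14.
      14 is a leaf — visit 14.
    Visit 12.
    At 12: go right to 17.
      At 17: go left to 20.
        20 is a leaf — visit 20.
      Visit 17.
      At 17: no right child.
  Visit 23.
  At 23: go right to 36.
    36 is a leaf — visit 36.
Visit 33.
At 33: go right to 37.
  At 37: no left child.
  Visit 37.
  At 37: go right to 6.
    At 6: go left to 31.
      At 31: go left to 7.
        At 7: go left to 26.
          26 is a leaf — visit 26.
        Visit 7.
        At 7: no right child.
      Visit 31.
      At 31: go right to 35.
        35 is a leaf — visit 35.
    Visit 6.
    At 6: go right to 24.
      At 24: no left child.
      Visit 24.
      At 24: go right to 5.
        5 is a leaf — visit 5.

14 12 20 17 23 36 33 37 26 7 31 35 6 24 5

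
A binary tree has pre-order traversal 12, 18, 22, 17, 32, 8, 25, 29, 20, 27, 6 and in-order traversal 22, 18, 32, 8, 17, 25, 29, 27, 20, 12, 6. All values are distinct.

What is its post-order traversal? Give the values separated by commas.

The first element of pre-order is the root; it splits in-order into left and right subtrees.
Root 12: left subtree has 9 nodes {22, 18, 32, 8, 17, 25, 29, 27, 20}, right has 1 {6}.
  Root 18: left subtree has 1 node {22}, right has 7 {32, 8, 17, 25, 29, 27, 20}.
    Root 17: left subtree has 2 nodes {32, 8}, right has 4 {25, 29, 27, 20}.
      Root 32: left subtree has 0 nodes { }, right has 1 {8}.
      Root 25: left subtree has 0 nodes { }, right has 3 {29, 27, 20}.
        Root 29: left subtree has 0 nodes { }, right has 2 {27, 20}.
          Root 20: left subtree has 1 node {27}, right has 0 { }.

22, 8, 32, 27, 20, 29, 25, 17, 18, 6, 12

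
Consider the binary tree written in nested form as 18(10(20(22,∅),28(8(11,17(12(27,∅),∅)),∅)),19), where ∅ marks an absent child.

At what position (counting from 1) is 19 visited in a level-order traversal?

Level-order visits nodes level by level from the root, left to right within each level.
Level 0: 18
Level 1: 10, 19
Level 2: 20, 28
Level 3: 22, 8
Level 4: 11, 17
Level 5: 12
Level 6: 27
Full level-order sequence: 18, 10, 19, 20, 28, 22, 8, 11, 17, 12, 27.

3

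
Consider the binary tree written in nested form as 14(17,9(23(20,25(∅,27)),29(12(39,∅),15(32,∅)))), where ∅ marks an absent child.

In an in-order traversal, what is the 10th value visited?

In-order visits the left subtree, then the node, then the right subtree.
At 14: go left to 17.
  17 is a leaf — visit 17.
Visit 14.
At 14: go right to 9.
  At 9: go left to 23.
    At 23: go left to 20.
      20 is a leaf — visit 20.
    Visit 23.
    At 23: go right to 25.
      At 25: no left child.
      Visit 25.
      At 25: go right to 27.
        27 is a leaf — visit 27.
  Visit 9.
  At 9: go right to 29.
    At 29: go left to 12.
      At 12: go left to 39.
        39 is a leaf — visit 39.
      Visit 12.
      At 12: no right child.
    Visit 29.
    At 29: go right to 15.
      At 15: go left to 32.
        32 is a leaf — visit 32.
      Visit 15.
      At 15: no right child.
Full in-order sequence: 17, 14, 20, 23, 25, 27, 9, 39, 12, 29, 32, 15.

29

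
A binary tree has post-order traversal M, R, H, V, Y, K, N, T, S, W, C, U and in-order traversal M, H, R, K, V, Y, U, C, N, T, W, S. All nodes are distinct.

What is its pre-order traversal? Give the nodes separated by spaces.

The last element of post-order is the root; it splits in-order into left and right subtrees.
Root U: left subtree has 6 nodes {M, H, R, K, V, Y}, right has 5 {C, N, T, W, S}.
  Root K: left subtree has 3 nodes {M, H, R}, right has 2 {V, Y}.
    Root H: left subtree has 1 node {M}, right has 1 {R}.
    Root Y: left subtree has 1 node {V}, right has 0 { }.
  Root C: left subtree has 0 nodes { }, right has 4 {N, T, W, S}.
    Root W: left subtree has 2 nodes {N, T}, right has 1 {S}.
      Root T: left subtree has 1 node {N}, right has 0 { }.

U K H M R Y V C W T N S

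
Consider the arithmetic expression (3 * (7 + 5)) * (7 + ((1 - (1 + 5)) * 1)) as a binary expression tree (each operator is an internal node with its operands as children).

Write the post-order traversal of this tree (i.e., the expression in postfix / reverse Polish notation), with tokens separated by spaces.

3 7 5 + * 7 1 1 5 + - 1 * + *

Post-order on an expression tree gives postfix notation: for each operator, emit left operand, right operand, then the operator.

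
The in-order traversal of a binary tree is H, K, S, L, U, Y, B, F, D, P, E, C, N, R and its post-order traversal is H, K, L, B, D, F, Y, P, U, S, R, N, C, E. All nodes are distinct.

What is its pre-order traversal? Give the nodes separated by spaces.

E S K H U L P Y F B D C N R

The last element of post-order is the root; it splits in-order into left and right subtrees.
Root E: left subtree has 10 nodes {H, K, S, L, U, Y, B, F, D, P}, right has 3 {C, N, R}.
  Root S: left subtree has 2 nodes {H, K}, right has 7 {L, U, Y, B, F, D, P}.
    Root K: left subtree has 1 node {H}, right has 0 { }.
    Root U: left subtree has 1 node {L}, right has 5 {Y, B, F, D, P}.
      Root P: left subtree has 4 nodes {Y, B, F, D}, right has 0 { }.
        Root Y: left subtree has 0 nodes { }, right has 3 {B, F, D}.
          Root F: left subtree has 1 node {B}, right has 1 {D}.
  Root C: left subtree has 0 nodes { }, right has 2 {N, R}.
    Root N: left subtree has 0 nodes { }, right has 1 {R}.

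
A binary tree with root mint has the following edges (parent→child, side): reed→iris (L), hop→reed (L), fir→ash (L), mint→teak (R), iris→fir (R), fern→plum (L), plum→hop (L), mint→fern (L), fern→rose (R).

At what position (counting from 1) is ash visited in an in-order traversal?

In-order visits the left subtree, then the node, then the right subtree.
At mint: go left to fern.
  At fern: go left to plum.
    At plum: go left to hop.
      At hop: go left to reed.
        At reed: go left to iris.
          At iris: no left child.
          Visit iris.
          At iris: go right to fir.
            At fir: go left to ash.
              ash is a leaf — visit ash.
            Visit fir.
            At fir: no right child.
        Visit reed.
        At reed: no right child.
      Visit hop.
      At hop: no right child.
    Visit plum.
    At plum: no right child.
  Visit fern.
  At fern: go right to rose.
    rose is a leaf — visit rose.
Visit mint.
At mint: go right to teak.
  teak is a leaf — visit teak.
Full in-order sequence: iris, ash, fir, reed, hop, plum, fern, rose, mint, teak.

2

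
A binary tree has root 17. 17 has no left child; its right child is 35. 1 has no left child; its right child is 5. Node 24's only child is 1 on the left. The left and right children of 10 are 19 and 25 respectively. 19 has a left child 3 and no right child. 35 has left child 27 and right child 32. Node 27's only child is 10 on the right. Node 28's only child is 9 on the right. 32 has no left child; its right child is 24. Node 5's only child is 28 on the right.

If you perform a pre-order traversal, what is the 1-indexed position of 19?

Pre-order visits the node, then its left subtree, then its right subtree.
Visit 17.
At 17: no left child.
At 17: go right to 35.
  Visit 35.
  At 35: go left to 27.
    Visit 27.
    At 27: no left child.
    At 27: go right to 10.
      Visit 10.
      At 10: go left to 19.
        Visit 19.
        At 19: go left to 3.
          3 is a leaf — visit 3.
        At 19: no right child.
      At 10: go right to 25.
        25 is a leaf — visit 25.
  At 35: go right to 32.
    Visit 32.
    At 32: no left child.
    At 32: go right to 24.
      Visit 24.
      At 24: go left to 1.
        Visit 1.
        At 1: no left child.
        At 1: go right to 5.
          Visit 5.
          At 5: no left child.
          At 5: go right to 28.
            Visit 28.
            At 28: no left child.
            At 28: go right to 9.
              9 is a leaf — visit 9.
      At 24: no right child.
Full pre-order sequence: 17, 35, 27, 10, 19, 3, 25, 32, 24, 1, 5, 28, 9.

5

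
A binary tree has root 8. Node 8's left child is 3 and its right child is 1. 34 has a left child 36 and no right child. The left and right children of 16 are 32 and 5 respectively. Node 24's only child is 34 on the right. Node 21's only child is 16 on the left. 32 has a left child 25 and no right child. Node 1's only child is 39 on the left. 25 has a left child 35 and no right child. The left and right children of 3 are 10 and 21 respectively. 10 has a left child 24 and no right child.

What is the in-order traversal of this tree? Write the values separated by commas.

In-order visits the left subtree, then the node, then the right subtree.
At 8: go left to 3.
  At 3: go left to 10.
    At 10: go left to 24.
      At 24: no left child.
      Visit 24.
      At 24: go right to 34.
        At 34: go left to 36.
          36 is a leaf — visit 36.
        Visit 34.
        At 34: no right child.
    Visit 10.
    At 10: no right child.
  Visit 3.
  At 3: go right to 21.
    At 21: go left to 16.
      At 16: go left to 32.
        At 32: go left to 25.
          At 25: go left to 35.
            35 is a leaf — visit 35.
          Visit 25.
          At 25: no right child.
        Visit 32.
        At 32: no right child.
      Visit 16.
      At 16: go right to 5.
        5 is a leaf — visit 5.
    Visit 21.
    At 21: no right child.
Visit 8.
At 8: go right to 1.
  At 1: go left to 39.
    39 is a leaf — visit 39.
  Visit 1.
  At 1: no right child.

24, 36, 34, 10, 3, 35, 25, 32, 16, 5, 21, 8, 39, 1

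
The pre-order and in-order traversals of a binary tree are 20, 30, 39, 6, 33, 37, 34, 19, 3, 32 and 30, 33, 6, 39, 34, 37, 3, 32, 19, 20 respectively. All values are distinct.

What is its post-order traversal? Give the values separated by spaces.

The first element of pre-order is the root; it splits in-order into left and right subtrees.
Root 20: left subtree has 9 nodes {30, 33, 6, 39, 34, 37, 3, 32, 19}, right has 0 { }.
  Root 30: left subtree has 0 nodes { }, right has 8 {33, 6, 39, 34, 37, 3, 32, 19}.
    Root 39: left subtree has 2 nodes {33, 6}, right has 5 {34, 37, 3, 32, 19}.
      Root 6: left subtree has 1 node {33}, right has 0 { }.
      Root 37: left subtree has 1 node {34}, right has 3 {3, 32, 19}.
        Root 19: left subtree has 2 nodes {3, 32}, right has 0 { }.
          Root 3: left subtree has 0 nodes { }, right has 1 {32}.

33 6 34 32 3 19 37 39 30 20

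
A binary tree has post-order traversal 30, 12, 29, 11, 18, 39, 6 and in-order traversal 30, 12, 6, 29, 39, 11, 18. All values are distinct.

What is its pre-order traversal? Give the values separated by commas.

6, 12, 30, 39, 29, 18, 11

The last element of post-order is the root; it splits in-order into left and right subtrees.
Root 6: left subtree has 2 nodes {30, 12}, right has 4 {29, 39, 11, 18}.
  Root 12: left subtree has 1 node {30}, right has 0 { }.
  Root 39: left subtree has 1 node {29}, right has 2 {11, 18}.
    Root 18: left subtree has 1 node {11}, right has 0 { }.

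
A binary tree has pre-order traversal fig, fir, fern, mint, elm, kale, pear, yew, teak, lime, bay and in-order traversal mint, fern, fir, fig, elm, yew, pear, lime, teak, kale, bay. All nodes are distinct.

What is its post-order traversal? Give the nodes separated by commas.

The first element of pre-order is the root; it splits in-order into left and right subtrees.
Root fig: left subtree has 3 nodes {mint, fern, fir}, right has 7 {elm, yew, pear, lime, teak, kale, bay}.
  Root fir: left subtree has 2 nodes {mint, fern}, right has 0 { }.
    Root fern: left subtree has 1 node {mint}, right has 0 { }.
  Root elm: left subtree has 0 nodes { }, right has 6 {yew, pear, lime, teak, kale, bay}.
    Root kale: left subtree has 4 nodes {yew, pear, lime, teak}, right has 1 {bay}.
      Root pear: left subtree has 1 node {yew}, right has 2 {lime, teak}.
        Root teak: left subtree has 1 node {lime}, right has 0 { }.

mint, fern, fir, yew, lime, teak, pear, bay, kale, elm, fig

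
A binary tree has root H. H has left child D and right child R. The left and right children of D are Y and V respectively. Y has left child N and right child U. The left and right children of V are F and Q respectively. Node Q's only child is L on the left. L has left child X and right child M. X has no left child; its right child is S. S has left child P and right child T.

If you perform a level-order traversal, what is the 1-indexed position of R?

Level-order visits nodes level by level from the root, left to right within each level.
Level 0: H
Level 1: D, R
Level 2: Y, V
Level 3: N, U, F, Q
Level 4: L
Level 5: X, M
Level 6: S
Level 7: P, T
Full level-order sequence: H, D, R, Y, V, N, U, F, Q, L, X, M, S, P, T.

3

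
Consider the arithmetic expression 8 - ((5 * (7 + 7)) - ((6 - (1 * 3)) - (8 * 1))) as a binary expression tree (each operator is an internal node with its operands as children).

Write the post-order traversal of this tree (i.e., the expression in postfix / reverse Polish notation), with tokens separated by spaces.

8 5 7 7 + * 6 1 3 * - 8 1 * - - -

Post-order on an expression tree gives postfix notation: for each operator, emit left operand, right operand, then the operator.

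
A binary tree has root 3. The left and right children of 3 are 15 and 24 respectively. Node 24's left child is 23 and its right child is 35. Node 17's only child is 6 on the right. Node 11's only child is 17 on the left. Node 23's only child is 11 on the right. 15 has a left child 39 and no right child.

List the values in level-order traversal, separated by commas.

Level-order visits nodes level by level from the root, left to right within each level.
Level 0: 3
Level 1: 15, 24
Level 2: 39, 23, 35
Level 3: 11
Level 4: 17
Level 5: 6

3, 15, 24, 39, 23, 35, 11, 17, 6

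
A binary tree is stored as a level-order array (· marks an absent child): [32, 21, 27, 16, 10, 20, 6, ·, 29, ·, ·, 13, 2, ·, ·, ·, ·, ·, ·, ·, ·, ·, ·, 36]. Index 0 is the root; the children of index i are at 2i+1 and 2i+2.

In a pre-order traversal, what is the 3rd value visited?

Pre-order visits the node, then its left subtree, then its right subtree.
Visit 32.
At 32: go left to 21.
  Visit 21.
  At 21: go left to 16.
    Visit 16.
    At 16: no left child.
    At 16: go right to 29.
      29 is a leaf — visit 29.
  At 21: go right to 10.
    10 is a leaf — visit 10.
At 32: go right to 27.
  Visit 27.
  At 27: go left to 20.
    Visit 20.
    At 20: go left to 13.
      Visit 13.
      At 13: go left to 36.
        36 is a leaf — visit 36.
      At 13: no right child.
    At 20: go right to 2.
      2 is a leaf — visit 2.
  At 27: go right to 6.
    6 is a leaf — visit 6.
Full pre-order sequence: 32, 21, 16, 29, 10, 27, 20, 13, 36, 2, 6.

16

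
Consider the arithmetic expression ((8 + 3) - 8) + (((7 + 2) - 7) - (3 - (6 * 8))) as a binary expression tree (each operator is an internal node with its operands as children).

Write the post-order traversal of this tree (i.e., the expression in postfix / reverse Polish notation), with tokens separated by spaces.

8 3 + 8 - 7 2 + 7 - 3 6 8 * - - +

Post-order on an expression tree gives postfix notation: for each operator, emit left operand, right operand, then the operator.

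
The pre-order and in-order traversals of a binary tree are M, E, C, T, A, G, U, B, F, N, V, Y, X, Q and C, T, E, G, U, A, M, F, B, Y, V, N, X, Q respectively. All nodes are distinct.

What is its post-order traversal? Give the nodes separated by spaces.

T C U G A E F Y V Q X N B M

The first element of pre-order is the root; it splits in-order into left and right subtrees.
Root M: left subtree has 6 nodes {C, T, E, G, U, A}, right has 7 {F, B, Y, V, N, X, Q}.
  Root E: left subtree has 2 nodes {C, T}, right has 3 {G, U, A}.
    Root C: left subtree has 0 nodes { }, right has 1 {T}.
    Root A: left subtree has 2 nodes {G, U}, right has 0 { }.
      Root G: left subtree has 0 nodes { }, right has 1 {U}.
  Root B: left subtree has 1 node {F}, right has 5 {Y, V, N, X, Q}.
    Root N: left subtree has 2 nodes {Y, V}, right has 2 {X, Q}.
      Root V: left subtree has 1 node {Y}, right has 0 { }.
      Root X: left subtree has 0 nodes { }, right has 1 {Q}.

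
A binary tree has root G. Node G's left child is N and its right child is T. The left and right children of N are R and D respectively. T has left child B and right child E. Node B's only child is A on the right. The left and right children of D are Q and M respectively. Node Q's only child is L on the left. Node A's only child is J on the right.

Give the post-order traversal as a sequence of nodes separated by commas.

R, L, Q, M, D, N, J, A, B, E, T, G

Post-order visits the left subtree, then the right subtree, then the node.
At G: go left to N.
  At N: go left to R.
    R is a leaf — visit R.
  At N: go right to D.
    At D: go left to Q.
      At Q: go left to L.
        L is a leaf — visit L.
      At Q: no right child.
      Visit Q.
    At D: go right to M.
      M is a leaf — visit M.
    Visit D.
  Visit N.
At G: go right to T.
  At T: go left to B.
    At B: no left child.
    At B: go right to A.
      At A: no left child.
      At A: go right to J.
        J is a leaf — visit J.
      Visit A.
    Visit B.
  At T: go right to E.
    E is a leaf — visit E.
  Visit T.
Visit G.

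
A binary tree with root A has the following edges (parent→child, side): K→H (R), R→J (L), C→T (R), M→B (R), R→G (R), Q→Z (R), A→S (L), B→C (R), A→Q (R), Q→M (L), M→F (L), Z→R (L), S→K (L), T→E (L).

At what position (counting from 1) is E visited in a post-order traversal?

Post-order visits the left subtree, then the right subtree, then the node.
At A: go left to S.
  At S: go left to K.
    At K: no left child.
    At K: go right to H.
      H is a leaf — visit H.
    Visit K.
  At S: no right child.
  Visit S.
At A: go right to Q.
  At Q: go left to M.
    At M: go left to F.
      F is a leaf — visit F.
    At M: go right to B.
      At B: no left child.
      At B: go right to C.
        At C: no left child.
        At C: go right to T.
          At T: go left to E.
            E is a leaf — visit E.
          At T: no right child.
          Visit T.
        Visit C.
      Visit B.
    Visit M.
  At Q: go right to Z.
    At Z: go left to R.
      At R: go left to J.
        J is a leaf — visit J.
      At R: go right to G.
        G is a leaf — visit G.
      Visit R.
    At Z: no right child.
    Visit Z.
  Visit Q.
Visit A.
Full post-order sequence: H, K, S, F, E, T, C, B, M, J, G, R, Z, Q, A.

5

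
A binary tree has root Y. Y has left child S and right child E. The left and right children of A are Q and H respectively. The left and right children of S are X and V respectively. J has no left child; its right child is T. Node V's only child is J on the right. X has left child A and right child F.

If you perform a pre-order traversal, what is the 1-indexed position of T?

Pre-order visits the node, then its left subtree, then its right subtree.
Visit Y.
At Y: go left to S.
  Visit S.
  At S: go left to X.
    Visit X.
    At X: go left to A.
      Visit A.
      At A: go left to Q.
        Q is a leaf — visit Q.
      At A: go right to H.
        H is a leaf — visit H.
    At X: go right to F.
      F is a leaf — visit F.
  At S: go right to V.
    Visit V.
    At V: no left child.
    At V: go right to J.
      Visit J.
      At J: no left child.
      At J: go right to T.
        T is a leaf — visit T.
At Y: go right to E.
  E is a leaf — visit E.
Full pre-order sequence: Y, S, X, A, Q, H, F, V, J, T, E.

10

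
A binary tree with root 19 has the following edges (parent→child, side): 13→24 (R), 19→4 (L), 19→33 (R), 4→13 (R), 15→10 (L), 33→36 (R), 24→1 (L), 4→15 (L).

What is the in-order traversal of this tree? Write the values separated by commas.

In-order visits the left subtree, then the node, then the right subtree.
At 19: go left to 4.
  At 4: go left to 15.
    At 15: go left to 10.
      10 is a leaf — visit 10.
    Visit 15.
    At 15: no right child.
  Visit 4.
  At 4: go right to 13.
    At 13: no left child.
    Visit 13.
    At 13: go right to 24.
      At 24: go left to 1.
        1 is a leaf — visit 1.
      Visit 24.
      At 24: no right child.
Visit 19.
At 19: go right to 33.
  At 33: no left child.
  Visit 33.
  At 33: go right to 36.
    36 is a leaf — visit 36.

10, 15, 4, 13, 1, 24, 19, 33, 36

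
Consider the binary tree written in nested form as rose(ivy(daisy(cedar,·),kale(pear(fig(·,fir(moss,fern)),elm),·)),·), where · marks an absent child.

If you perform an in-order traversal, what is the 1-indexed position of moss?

5

In-order visits the left subtree, then the node, then the right subtree.
At rose: go left to ivy.
  At ivy: go left to daisy.
    At daisy: go left to cedar.
      cedar is a leaf — visit cedar.
    Visit daisy.
    At daisy: no right child.
  Visit ivy.
  At ivy: go right to kale.
    At kale: go left to pear.
      At pear: go left to fig.
        At fig: no left child.
        Visit fig.
        At fig: go right to fir.
          At fir: go left to moss.
            moss is a leaf — visit moss.
          Visit fir.
          At fir: go right to fern.
            fern is a leaf — visit fern.
      Visit pear.
      At pear: go right to elm.
        elm is a leaf — visit elm.
    Visit kale.
    At kale: no right child.
Visit rose.
At rose: no right child.
Full in-order sequence: cedar, daisy, ivy, fig, moss, fir, fern, pear, elm, kale, rose.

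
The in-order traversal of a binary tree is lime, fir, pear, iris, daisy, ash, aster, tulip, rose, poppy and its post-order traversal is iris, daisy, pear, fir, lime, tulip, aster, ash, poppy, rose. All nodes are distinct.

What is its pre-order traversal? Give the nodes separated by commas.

The last element of post-order is the root; it splits in-order into left and right subtrees.
Root rose: left subtree has 8 nodes {lime, fir, pear, iris, daisy, ash, aster, tulip}, right has 1 {poppy}.
  Root ash: left subtree has 5 nodes {lime, fir, pear, iris, daisy}, right has 2 {aster, tulip}.
    Root lime: left subtree has 0 nodes { }, right has 4 {fir, pear, iris, daisy}.
      Root fir: left subtree has 0 nodes { }, right has 3 {pear, iris, daisy}.
        Root pear: left subtree has 0 nodes { }, right has 2 {iris, daisy}.
          Root daisy: left subtree has 1 node {iris}, right has 0 { }.
    Root aster: left subtree has 0 nodes { }, right has 1 {tulip}.

rose, ash, lime, fir, pear, daisy, iris, aster, tulip, poppy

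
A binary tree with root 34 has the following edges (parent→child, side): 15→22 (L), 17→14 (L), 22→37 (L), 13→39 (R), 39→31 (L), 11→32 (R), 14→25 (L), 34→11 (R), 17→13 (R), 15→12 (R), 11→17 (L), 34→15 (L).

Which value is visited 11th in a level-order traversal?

25

Level-order visits nodes level by level from the root, left to right within each level.
Level 0: 34
Level 1: 15, 11
Level 2: 22, 12, 17, 32
Level 3: 37, 14, 13
Level 4: 25, 39
Level 5: 31
Full level-order sequence: 34, 15, 11, 22, 12, 17, 32, 37, 14, 13, 25, 39, 31.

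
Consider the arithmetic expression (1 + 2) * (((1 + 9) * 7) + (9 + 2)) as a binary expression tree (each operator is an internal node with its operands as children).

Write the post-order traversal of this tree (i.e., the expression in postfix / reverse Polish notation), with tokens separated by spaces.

1 2 + 1 9 + 7 * 9 2 + + *

Post-order on an expression tree gives postfix notation: for each operator, emit left operand, right operand, then the operator.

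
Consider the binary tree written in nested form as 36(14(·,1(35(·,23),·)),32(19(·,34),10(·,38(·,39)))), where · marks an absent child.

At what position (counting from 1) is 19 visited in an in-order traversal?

6

In-order visits the left subtree, then the node, then the right subtree.
At 36: go left to 14.
  At 14: no left child.
  Visit 14.
  At 14: go right to 1.
    At 1: go left to 35.
      At 35: no left child.
      Visit 35.
      At 35: go right to 23.
        23 is a leaf — visit 23.
    Visit 1.
    At 1: no right child.
Visit 36.
At 36: go right to 32.
  At 32: go left to 19.
    At 19: no left child.
    Visit 19.
    At 19: go right to 34.
      34 is a leaf — visit 34.
  Visit 32.
  At 32: go right to 10.
    At 10: no left child.
    Visit 10.
    At 10: go right to 38.
      At 38: no left child.
      Visit 38.
      At 38: go right to 39.
        39 is a leaf — visit 39.
Full in-order sequence: 14, 35, 23, 1, 36, 19, 34, 32, 10, 38, 39.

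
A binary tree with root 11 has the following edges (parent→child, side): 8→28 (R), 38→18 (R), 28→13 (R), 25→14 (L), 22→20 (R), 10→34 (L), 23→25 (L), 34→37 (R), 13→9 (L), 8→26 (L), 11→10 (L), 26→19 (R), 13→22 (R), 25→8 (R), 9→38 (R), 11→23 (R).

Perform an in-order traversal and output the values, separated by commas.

34, 37, 10, 11, 14, 25, 26, 19, 8, 28, 9, 38, 18, 13, 22, 20, 23

In-order visits the left subtree, then the node, then the right subtree.
At 11: go left to 10.
  At 10: go left to 34.
    At 34: no left child.
    Visit 34.
    At 34: go right to 37.
      37 is a leaf — visit 37.
  Visit 10.
  At 10: no right child.
Visit 11.
At 11: go right to 23.
  At 23: go left to 25.
    At 25: go left to 14.
      14 is a leaf — visit 14.
    Visit 25.
    At 25: go right to 8.
      At 8: go left to 26.
        At 26: no left child.
        Visit 26.
        At 26: go right to 19.
          19 is a leaf — visit 19.
      Visit 8.
      At 8: go right to 28.
        At 28: no left child.
        Visit 28.
        At 28: go right to 13.
          At 13: go left to 9.
            At 9: no left child.
            Visit 9.
            At 9: go right to 38.
              At 38: no left child.
              Visit 38.
              At 38: go right to 18.
                18 is a leaf — visit 18.
          Visit 13.
          At 13: go right to 22.
            At 22: no left child.
            Visit 22.
            At 22: go right to 20.
              20 is a leaf — visit 20.
  Visit 23.
  At 23: no right child.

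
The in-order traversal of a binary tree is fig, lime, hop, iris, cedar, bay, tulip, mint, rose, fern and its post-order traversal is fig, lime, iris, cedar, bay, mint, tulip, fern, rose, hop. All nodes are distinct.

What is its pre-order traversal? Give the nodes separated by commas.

The last element of post-order is the root; it splits in-order into left and right subtrees.
Root hop: left subtree has 2 nodes {fig, lime}, right has 7 {iris, cedar, bay, tulip, mint, rose, fern}.
  Root lime: left subtree has 1 node {fig}, right has 0 { }.
  Root rose: left subtree has 5 nodes {iris, cedar, bay, tulip, mint}, right has 1 {fern}.
    Root tulip: left subtree has 3 nodes {iris, cedar, bay}, right has 1 {mint}.
      Root bay: left subtree has 2 nodes {iris, cedar}, right has 0 { }.
        Root cedar: left subtree has 1 node {iris}, right has 0 { }.

hop, lime, fig, rose, tulip, bay, cedar, iris, mint, fern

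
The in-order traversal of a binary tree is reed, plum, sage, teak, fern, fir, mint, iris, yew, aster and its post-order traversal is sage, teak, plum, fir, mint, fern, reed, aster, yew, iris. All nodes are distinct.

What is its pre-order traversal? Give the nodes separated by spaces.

iris reed fern plum teak sage mint fir yew aster

The last element of post-order is the root; it splits in-order into left and right subtrees.
Root iris: left subtree has 7 nodes {reed, plum, sage, teak, fern, fir, mint}, right has 2 {yew, aster}.
  Root reed: left subtree has 0 nodes { }, right has 6 {plum, sage, teak, fern, fir, mint}.
    Root fern: left subtree has 3 nodes {plum, sage, teak}, right has 2 {fir, mint}.
      Root plum: left subtree has 0 nodes { }, right has 2 {sage, teak}.
        Root teak: left subtree has 1 node {sage}, right has 0 { }.
      Root mint: left subtree has 1 node {fir}, right has 0 { }.
  Root yew: left subtree has 0 nodes { }, right has 1 {aster}.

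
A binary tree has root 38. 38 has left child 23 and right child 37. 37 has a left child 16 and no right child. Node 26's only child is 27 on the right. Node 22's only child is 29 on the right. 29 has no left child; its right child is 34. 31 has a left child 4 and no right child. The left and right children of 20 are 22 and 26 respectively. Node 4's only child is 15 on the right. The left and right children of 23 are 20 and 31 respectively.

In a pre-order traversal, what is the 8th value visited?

Pre-order visits the node, then its left subtree, then its right subtree.
Visit 38.
At 38: go left to 23.
  Visit 23.
  At 23: go left to 20.
    Visit 20.
    At 20: go left to 22.
      Visit 22.
      At 22: no left child.
      At 22: go right to 29.
        Visit 29.
        At 29: no left child.
        At 29: go right to 34.
          34 is a leaf — visit 34.
    At 20: go right to 26.
      Visit 26.
      At 26: no left child.
      At 26: go right to 27.
        27 is a leaf — visit 27.
  At 23: go right to 31.
    Visit 31.
    At 31: go left to 4.
      Visit 4.
      At 4: no left child.
      At 4: go right to 15.
        15 is a leaf — visit 15.
    At 31: no right child.
At 38: go right to 37.
  Visit 37.
  At 37: go left to 16.
    16 is a leaf — visit 16.
  At 37: no right child.
Full pre-order sequence: 38, 23, 20, 22, 29, 34, 26, 27, 31, 4, 15, 37, 16.

27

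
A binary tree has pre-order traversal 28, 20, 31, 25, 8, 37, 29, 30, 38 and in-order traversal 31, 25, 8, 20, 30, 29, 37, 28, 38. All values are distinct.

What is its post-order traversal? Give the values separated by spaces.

The first element of pre-order is the root; it splits in-order into left and right subtrees.
Root 28: left subtree has 7 nodes {31, 25, 8, 20, 30, 29, 37}, right has 1 {38}.
  Root 20: left subtree has 3 nodes {31, 25, 8}, right has 3 {30, 29, 37}.
    Root 31: left subtree has 0 nodes { }, right has 2 {25, 8}.
      Root 25: left subtree has 0 nodes { }, right has 1 {8}.
    Root 37: left subtree has 2 nodes {30, 29}, right has 0 { }.
      Root 29: left subtree has 1 node {30}, right has 0 { }.

8 25 31 30 29 37 20 38 28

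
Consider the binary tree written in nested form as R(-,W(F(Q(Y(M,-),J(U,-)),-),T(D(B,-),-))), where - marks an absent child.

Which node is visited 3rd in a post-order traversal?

U

Post-order visits the left subtree, then the right subtree, then the node.
At R: no left child.
At R: go right to W.
  At W: go left to F.
    At F: go left to Q.
      At Q: go left to Y.
        At Y: go left to M.
          M is a leaf — visit M.
        At Y: no right child.
        Visit Y.
      At Q: go right to J.
        At J: go left to U.
          U is a leaf — visit U.
        At J: no right child.
        Visit J.
      Visit Q.
    At F: no right child.
    Visit F.
  At W: go right to T.
    At T: go left to D.
      At D: go left to B.
        B is a leaf — visit B.
      At D: no right child.
      Visit D.
    At T: no right child.
    Visit T.
  Visit W.
Visit R.
Full post-order sequence: M, Y, U, J, Q, F, B, D, T, W, R.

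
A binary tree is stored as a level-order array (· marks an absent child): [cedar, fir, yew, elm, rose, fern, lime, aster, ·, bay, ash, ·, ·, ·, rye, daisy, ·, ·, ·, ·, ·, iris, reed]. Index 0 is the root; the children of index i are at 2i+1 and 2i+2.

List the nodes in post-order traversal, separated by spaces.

Post-order visits the left subtree, then the right subtree, then the node.
At cedar: go left to fir.
  At fir: go left to elm.
    At elm: go left to aster.
      At aster: go left to daisy.
        daisy is a leaf — visit daisy.
      At aster: no right child.
      Visit aster.
    At elm: no right child.
    Visit elm.
  At fir: go right to rose.
    At rose: go left to bay.
      bay is a leaf — visit bay.
    At rose: go right to ash.
      At ash: go left to iris.
        iris is a leaf — visit iris.
      At ash: go right to reed.
        reed is a leaf — visit reed.
      Visit ash.
    Visit rose.
  Visit fir.
At cedar: go right to yew.
  At yew: go left to fern.
    fern is a leaf — visit fern.
  At yew: go right to lime.
    At lime: no left child.
    At lime: go right to rye.
      rye is a leaf — visit rye.
    Visit lime.
  Visit yew.
Visit cedar.

daisy aster elm bay iris reed ash rose fir fern rye lime yew cedar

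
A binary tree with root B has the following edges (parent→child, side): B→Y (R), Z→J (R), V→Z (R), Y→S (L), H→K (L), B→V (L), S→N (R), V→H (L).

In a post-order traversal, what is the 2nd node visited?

Post-order visits the left subtree, then the right subtree, then the node.
At B: go left to V.
  At V: go left to H.
    At H: go left to K.
      K is a leaf — visit K.
    At H: no right child.
    Visit H.
  At V: go right to Z.
    At Z: no left child.
    At Z: go right to J.
      J is a leaf — visit J.
    Visit Z.
  Visit V.
At B: go right to Y.
  At Y: go left to S.
    At S: no left child.
    At S: go right to N.
      N is a leaf — visit N.
    Visit S.
  At Y: no right child.
  Visit Y.
Visit B.
Full post-order sequence: K, H, J, Z, V, N, S, Y, B.

H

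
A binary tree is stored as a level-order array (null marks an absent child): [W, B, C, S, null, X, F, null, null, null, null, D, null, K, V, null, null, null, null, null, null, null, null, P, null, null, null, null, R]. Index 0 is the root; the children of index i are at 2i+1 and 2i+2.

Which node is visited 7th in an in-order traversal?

C

In-order visits the left subtree, then the node, then the right subtree.
At W: go left to B.
  At B: go left to S.
    S is a leaf — visit S.
  Visit B.
  At B: no right child.
Visit W.
At W: go right to C.
  At C: go left to X.
    At X: go left to D.
      At D: go left to P.
        P is a leaf — visit P.
      Visit D.
      At D: no right child.
    Visit X.
    At X: no right child.
  Visit C.
  At C: go right to F.
    At F: go left to K.
      At K: no left child.
      Visit K.
      At K: go right to R.
        R is a leaf — visit R.
    Visit F.
    At F: go right to V.
      V is a leaf — visit V.
Full in-order sequence: S, B, W, P, D, X, C, K, R, F, V.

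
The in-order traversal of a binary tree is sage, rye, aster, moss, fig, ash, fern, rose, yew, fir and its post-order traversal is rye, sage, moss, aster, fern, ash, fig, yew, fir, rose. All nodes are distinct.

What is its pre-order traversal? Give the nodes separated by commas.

rose, fig, aster, sage, rye, moss, ash, fern, fir, yew

The last element of post-order is the root; it splits in-order into left and right subtrees.
Root rose: left subtree has 7 nodes {sage, rye, aster, moss, fig, ash, fern}, right has 2 {yew, fir}.
  Root fig: left subtree has 4 nodes {sage, rye, aster, moss}, right has 2 {ash, fern}.
    Root aster: left subtree has 2 nodes {sage, rye}, right has 1 {moss}.
      Root sage: left subtree has 0 nodes { }, right has 1 {rye}.
    Root ash: left subtree has 0 nodes { }, right has 1 {fern}.
  Root fir: left subtree has 1 node {yew}, right has 0 { }.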